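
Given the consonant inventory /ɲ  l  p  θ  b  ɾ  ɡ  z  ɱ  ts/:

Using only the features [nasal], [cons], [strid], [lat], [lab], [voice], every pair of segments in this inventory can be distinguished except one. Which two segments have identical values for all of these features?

ɾ, ɡ

Both /ɾ/ and /ɡ/ are [-nasal], [+consonantal], [-strident], [-lateral], [-labial], [+voice]. Since the list omits [sonorant], [coronal] and [dorsal] — which do distinguish the alveolar tap from the voiced velar stop — this pair collapses; all other pairs remain distinct.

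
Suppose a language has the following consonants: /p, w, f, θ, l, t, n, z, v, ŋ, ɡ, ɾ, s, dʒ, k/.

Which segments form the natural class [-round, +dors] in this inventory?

Checking each segment against [-round], [+dorsal]: /ŋ/ (velar nasal), /ɡ/ (voiced velar stop), /k/ (voiceless velar stop) satisfy every feature; every other segment in the inventory fails at least one.

ŋ, ɡ, k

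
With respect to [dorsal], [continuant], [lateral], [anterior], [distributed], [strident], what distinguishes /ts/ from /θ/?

[continuant], [strident], [distributed]

The two segments share [−dorsal], [−lateral], [+anterior]. The only features from the list on which they differ: /ts/ is [−continuant] while /θ/ is [+continuant]; /ts/ is [+strident] while /θ/ is [−strident]; /ts/ is [−distributed] while /θ/ is [+distributed].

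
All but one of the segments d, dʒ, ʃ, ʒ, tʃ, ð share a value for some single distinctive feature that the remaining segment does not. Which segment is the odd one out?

d

/ð, ʃ, ʒ, dʒ, tʃ/ are all [+distributed], but /d/ (voiced alveolar stop) is [-distributed]. No other single segment can be removed to leave a set sharing one feature value that the removed segment lacks, so /d/ is the odd one out.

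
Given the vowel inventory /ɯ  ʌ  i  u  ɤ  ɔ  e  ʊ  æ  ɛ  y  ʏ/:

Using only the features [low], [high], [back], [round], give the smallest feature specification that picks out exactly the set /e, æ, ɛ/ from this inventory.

Every target segment is [-high], [-back]; each remaining inventory member fails at least one of these. Each conjunct is needed — [-back] alone would also admit /i, y, ʏ/; [-high] alone would also admit /ʌ, ɤ, ɔ/ — and no other single listed feature has exactly this extension, so two is the minimum.

[-high, -back]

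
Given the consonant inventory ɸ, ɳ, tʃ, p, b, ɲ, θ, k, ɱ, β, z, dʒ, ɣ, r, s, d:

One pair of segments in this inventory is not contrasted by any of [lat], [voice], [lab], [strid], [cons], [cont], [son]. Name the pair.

On the given features, /ɲ/ and /ɳ/ have an identical profile: [−lateral], [+voice], [−labial], [−strident], [+consonantal], [−continuant], [+sonorant]. No other two segments in the inventory coincide on all 7 features. (They do differ in [dorsal], which is not among the given features.)

ɲ, ɳ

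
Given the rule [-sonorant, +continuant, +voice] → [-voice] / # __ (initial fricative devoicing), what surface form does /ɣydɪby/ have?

[xydɪby]

/ɣ/ satisfies [-sonorant, +continuant, +voice] and sits in # __. The [-voice] counterpart of the voiced velar fricative is /x/. Other segments in /ɣydɪby/ either fail the structural description or are not in the environment, so the surface form is [xydɪby].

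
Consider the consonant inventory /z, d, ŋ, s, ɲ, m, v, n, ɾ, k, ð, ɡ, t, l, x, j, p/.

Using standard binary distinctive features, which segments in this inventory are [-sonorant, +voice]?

z, d, v, ð, ɡ

First, the [-sonorant] segments are /z, d, s, v, k, ð, ɡ, t, x, p/.
Then [+voice] leaves /z, d, v, ð, ɡ/.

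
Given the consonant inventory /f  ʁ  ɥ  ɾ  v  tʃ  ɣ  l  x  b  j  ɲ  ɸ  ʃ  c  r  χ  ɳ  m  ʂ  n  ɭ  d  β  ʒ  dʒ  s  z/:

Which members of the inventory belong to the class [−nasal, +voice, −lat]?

ʁ, ɥ, ɾ, v, ɣ, b, j, r, d, β, ʒ, dʒ, z

The [−nasal] segments are /f, ʁ, ɥ, ɾ, v, tʃ, ɣ, l, x, b, j, ɸ, ʃ, c, r, χ, ʂ, ɭ, d, β, ʒ, dʒ, s, z/.
Intersecting with [+voice] gives /ʁ, ɥ, ɾ, v, ɣ, l, b, j, r, ɭ, d, β, ʒ, dʒ, z/.
Intersecting with [−lateral] leaves /ʁ, ɥ, ɾ, v, ɣ, b, j, r, d, β, ʒ, dʒ, z/.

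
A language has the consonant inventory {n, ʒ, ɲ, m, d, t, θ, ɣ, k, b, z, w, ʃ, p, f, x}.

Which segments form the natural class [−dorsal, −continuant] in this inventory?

n, m, d, t, b, p

Eliminate segments failing any feature: /ʒ, θ, z, ʃ, f/ are [+continuant]; /ɲ, ɣ, k, w, x/ are [+dorsal]. The remaining /n, m, d, t, b, p/ satisfy [−dorsal], [−continuant].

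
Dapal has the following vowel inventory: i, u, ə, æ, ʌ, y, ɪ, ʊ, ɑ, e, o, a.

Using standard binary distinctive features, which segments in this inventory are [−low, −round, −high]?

Eliminate segments failing any feature: /i, ɪ/ are [+high]; /u, y, ʊ, o/ are [+round]; /æ, ɑ, a/ are [+low]. The remaining /ə, ʌ, e/ satisfy [−low], [−round], [−high].

ə, ʌ, e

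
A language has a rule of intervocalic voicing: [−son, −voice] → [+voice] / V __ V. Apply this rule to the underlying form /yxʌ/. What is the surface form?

Only /x/ occurs between two vowels (/y/ __ /ʌ/) and matches the structural description. It is a voiceless velar fricative, so [−son, −voice] holds; changing it to [+voice] with all other features held fixed yields /ɣ/ (voiced velar fricative). No other segment meets both the structural description and the environment, so the output is [yɣʌ].

[yɣʌ]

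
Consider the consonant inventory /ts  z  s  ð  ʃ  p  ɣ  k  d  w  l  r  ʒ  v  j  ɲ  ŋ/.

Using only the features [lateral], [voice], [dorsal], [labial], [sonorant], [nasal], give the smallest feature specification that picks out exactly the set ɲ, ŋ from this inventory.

Every target segment is [+nasal] and no other inventory member is, so one feature is enough.

[+nasal]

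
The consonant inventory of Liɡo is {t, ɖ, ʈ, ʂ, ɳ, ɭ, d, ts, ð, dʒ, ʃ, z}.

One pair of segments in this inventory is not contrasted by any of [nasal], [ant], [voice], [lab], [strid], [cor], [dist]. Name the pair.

On the given features, /ɭ/ and /ɖ/ have an identical profile: [-nasal], [-anterior], [+voice], [-labial], [-strident], [+coronal], [-distributed]. No other two segments in the inventory coincide on all 7 features. (They do differ in [sonorant] and [lateral], which are not among the given features.)

ɭ, ɖ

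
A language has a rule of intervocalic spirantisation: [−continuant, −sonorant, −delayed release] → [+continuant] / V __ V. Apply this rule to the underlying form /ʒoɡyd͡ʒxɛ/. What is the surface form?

[ʒoɣyd͡ʒxɛ]

The only segment in the rule's environment that also matches [−continuant, −sonorant, −delayed release] is /ɡ/. Applying [+continuant] turns the voiced velar stop into /ɣ/ (voiced velar fricative), giving [ʒoɣyd͡ʒxɛ].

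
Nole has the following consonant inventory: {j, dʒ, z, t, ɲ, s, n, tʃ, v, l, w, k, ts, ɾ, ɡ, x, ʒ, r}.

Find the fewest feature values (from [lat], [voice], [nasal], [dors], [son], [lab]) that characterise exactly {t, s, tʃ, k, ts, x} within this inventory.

[−voice]

/t, s, tʃ, k, ts, x/ are exactly the [−voice] segments in the inventory, so a single feature suffices.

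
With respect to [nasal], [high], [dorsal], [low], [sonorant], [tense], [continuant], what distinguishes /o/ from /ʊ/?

/o/ is the mid back rounded tense vowel and /ʊ/ is the high back rounded lax vowel. Both are [-nasal], [+dorsal], [-low], [+sonorant], [+continuant]. /o/ is [-high] while /ʊ/ is [+high]; /o/ is [+tense] while /ʊ/ is [-tense], so the distinguishing features are [high], [tense].

[high], [tense]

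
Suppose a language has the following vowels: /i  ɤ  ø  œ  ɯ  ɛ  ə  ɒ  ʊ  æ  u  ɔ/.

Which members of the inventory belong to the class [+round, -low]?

Checking each segment against [+round], [-low]: /ø/ (mid front rounded tense vowel), /œ/ (mid front rounded lax vowel), /ʊ/ (high back rounded lax vowel), /u/ (high back rounded tense vowel), /ɔ/ (mid back rounded lax vowel) satisfy every feature; every other segment in the inventory fails at least one.

ø, œ, ʊ, u, ɔ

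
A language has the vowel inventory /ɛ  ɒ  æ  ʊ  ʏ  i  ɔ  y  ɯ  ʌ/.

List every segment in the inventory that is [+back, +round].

Eliminate segments failing any feature: /ɛ, æ, ʏ, i, y/ are [−back]; /ɯ, ʌ/ are [−round]. The remaining /ɒ, ʊ, ɔ/ satisfy [+back], [+round].

ɒ, ʊ, ɔ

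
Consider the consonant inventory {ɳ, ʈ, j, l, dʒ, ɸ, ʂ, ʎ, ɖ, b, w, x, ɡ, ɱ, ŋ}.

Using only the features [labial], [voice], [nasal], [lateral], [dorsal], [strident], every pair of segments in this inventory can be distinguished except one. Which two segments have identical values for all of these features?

j, ɡ

Both /j/ and /ɡ/ are [-labial], [+voice], [-nasal], [-lateral], [+dorsal], [-strident]. Since the list omits [sonorant], [continuant] and [back] — which do distinguish the palatal glide from the voiced velar stop — this pair collapses; all other pairs remain distinct.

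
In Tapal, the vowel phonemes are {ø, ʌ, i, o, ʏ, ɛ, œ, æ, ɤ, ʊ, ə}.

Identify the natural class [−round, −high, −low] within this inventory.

Checking each segment against [−round], [−high], [−low]: /ʌ/ (mid back unrounded lax vowel), /ɛ/ (mid front unrounded lax vowel), /ɤ/ (mid back unrounded tense vowel), /ə/ (mid central vowel (schwa)) satisfy every feature; every other segment in the inventory fails at least one.

ʌ, ɛ, ɤ, ə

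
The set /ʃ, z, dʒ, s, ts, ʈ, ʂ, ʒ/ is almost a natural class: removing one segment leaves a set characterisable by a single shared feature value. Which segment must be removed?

ʈ

[strident] groups all but one: /dʒ, ʃ, ʒ, z, ts, s, ʂ/ share [+strident] while /ʈ/ (voiceless retroflex stop) alone is [−strident]. Removing any other segment would not leave a single-feature class that excludes it.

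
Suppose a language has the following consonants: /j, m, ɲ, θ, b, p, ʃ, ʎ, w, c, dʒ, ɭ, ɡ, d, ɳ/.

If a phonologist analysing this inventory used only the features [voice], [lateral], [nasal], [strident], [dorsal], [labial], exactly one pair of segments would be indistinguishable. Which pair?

Both /j/ and /ɡ/ are [+voice], [-lateral], [-nasal], [-strident], [+dorsal], [-labial]. Since the list omits [sonorant], [continuant] and [back] — which do distinguish the palatal glide from the voiced velar stop — this pair collapses; all other pairs remain distinct.

j, ɡ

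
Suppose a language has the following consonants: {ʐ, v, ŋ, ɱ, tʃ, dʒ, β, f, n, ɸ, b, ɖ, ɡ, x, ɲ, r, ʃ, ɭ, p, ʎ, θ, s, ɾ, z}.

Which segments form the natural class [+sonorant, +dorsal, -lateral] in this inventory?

ŋ, ɲ

Eliminate segments failing any feature: /ʐ, v, tʃ, dʒ, β, f, ɸ, b, ɖ, ɡ, x, ʃ, p, θ, s, z/ are [-sonorant]; /ɱ, n, r, ɭ, ɾ/ are [-dorsal]; /ʎ/ is [+lateral]. The remaining /ŋ, ɲ/ satisfy [+sonorant], [+dorsal], [-lateral].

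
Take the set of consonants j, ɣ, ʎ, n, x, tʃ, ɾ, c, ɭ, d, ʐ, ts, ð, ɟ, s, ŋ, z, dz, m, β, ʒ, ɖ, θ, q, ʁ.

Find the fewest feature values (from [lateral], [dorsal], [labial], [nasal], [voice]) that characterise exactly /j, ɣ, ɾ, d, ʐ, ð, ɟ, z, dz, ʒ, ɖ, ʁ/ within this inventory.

[+voice, -nasal, -lateral, -labial]

Every target segment is [+voice], [-nasal], [-lateral], [-labial]; each remaining inventory member fails at least one of these. Each conjunct is needed — [-nasal, -lateral, -labial] alone would also admit /x, tʃ, c, ts, …/; [+voice, -lateral, -labial] alone would also admit /n, ŋ/; [+voice, -nasal, -labial] alone would also admit /ʎ, ɭ/; [+voice, -nasal, -lateral] alone would also admit /β/ — and no other combination of three listed features has exactly this extension, so four is the minimum.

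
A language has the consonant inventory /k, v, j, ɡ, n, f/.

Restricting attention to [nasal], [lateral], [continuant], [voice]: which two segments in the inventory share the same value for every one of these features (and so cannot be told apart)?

On the given features, /j/ and /v/ have an identical profile: [−nasal], [−lateral], [+continuant], [+voice]. No other two segments in the inventory coincide on all 4 features. (They do differ in [sonorant], [labial] and [dorsal], which are not among the given features.)

j, v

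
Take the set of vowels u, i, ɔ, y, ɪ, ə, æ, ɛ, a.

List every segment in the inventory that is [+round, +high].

u, y

Eliminate segments failing any feature: /i, ɪ, ə, æ, ɛ, a/ are [−round]; /ɔ/ is [−high]. The remaining /u, y/ satisfy [+round], [+high].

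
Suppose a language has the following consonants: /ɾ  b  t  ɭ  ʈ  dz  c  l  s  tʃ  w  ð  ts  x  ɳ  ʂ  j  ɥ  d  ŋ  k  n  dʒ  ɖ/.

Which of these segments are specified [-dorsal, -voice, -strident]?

Eliminate segments failing any feature: /ɾ, b, ɭ, dz, l, ð, ɳ, d, n, dʒ, ɖ/ are [+voice]; /c, w, x, j, ɥ, ŋ, k/ are [+dorsal]; /s, tʃ, ts, ʂ/ are [+strident]. The remaining /t, ʈ/ satisfy [-dorsal], [-voice], [-strident].

t, ʈ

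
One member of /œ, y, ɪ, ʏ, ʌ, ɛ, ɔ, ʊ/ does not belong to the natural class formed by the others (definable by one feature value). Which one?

y

[tense] groups all but one: /ʊ, ʏ, ɪ, œ, ɔ, ɛ, ʌ/ share [−tense] while /y/ (high front rounded tense vowel) alone is [+tense]. Removing any other segment would not leave a single-feature class that excludes it.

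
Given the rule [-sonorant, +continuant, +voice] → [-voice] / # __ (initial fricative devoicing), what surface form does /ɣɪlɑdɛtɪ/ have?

/ɣ/ satisfies [-sonorant, +continuant, +voice] and sits in # __. The [-voice] counterpart of the voiced velar fricative is /x/. Other segments in /ɣɪlɑdɛtɪ/ either fail the structural description or are not in the environment, so the surface form is [xɪlɑdɛtɪ].

[xɪlɑdɛtɪ]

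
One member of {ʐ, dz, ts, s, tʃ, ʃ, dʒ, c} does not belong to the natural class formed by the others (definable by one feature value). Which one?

c

[strident] (equivalently [dorsal]) groups all but one: /s, dz, ts, tʃ, ʃ, ʐ, dʒ/ share [+strident] while /c/ (voiceless palatal stop) alone is [−strident]. Removing any other segment would not leave a single-feature class that excludes it.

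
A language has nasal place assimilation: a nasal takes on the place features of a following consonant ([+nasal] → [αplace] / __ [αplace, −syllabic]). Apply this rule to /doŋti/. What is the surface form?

[donti]

In /doŋti/, the nasal /ŋ/ precedes /t/, which is [+coronal]. The nasal assimilates in place, becoming the [+coronal] nasal /n/. The surface form is [donti].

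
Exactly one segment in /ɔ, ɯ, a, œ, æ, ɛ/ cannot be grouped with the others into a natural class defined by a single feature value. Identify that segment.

ɯ

The remaining segments after removing /ɯ/ share [−high]; /ɯ/ (high back unrounded vowel) is [+high]. For every other candidate removal, the leftover set fails to share any single feature value that the removed segment lacks.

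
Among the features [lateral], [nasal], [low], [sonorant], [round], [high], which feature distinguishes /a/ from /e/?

The two segments share [-lateral], [-nasal], [+sonorant], [-round], [-high]. The only feature from the list on which they differ: /a/ is [+low] while /e/ is [-low].

[low]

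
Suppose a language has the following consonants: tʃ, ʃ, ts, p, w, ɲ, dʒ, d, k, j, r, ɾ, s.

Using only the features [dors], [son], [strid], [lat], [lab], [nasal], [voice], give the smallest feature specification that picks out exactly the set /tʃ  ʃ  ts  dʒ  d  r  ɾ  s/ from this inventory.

[−lab, −dors]

/tʃ, ʃ, ts, dʒ, d, r, ɾ, s/ are all [−labial], [−dorsal], and no other segment in the inventory matches both values. Dropping any one of them over-generates: [−dorsal] alone would also admit /p/; [−labial] alone would also admit /ɲ, k, j/. No other single listed feature picks out exactly this set either, so fewer than two features will not do.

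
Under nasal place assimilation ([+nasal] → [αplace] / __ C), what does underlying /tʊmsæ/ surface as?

/m/ sits before the [+coronal] consonant /s/, so it takes on [+coronal] and surfaces as /n/. The rest of the form is unaffected: [tʊnsæ].

[tʊnsæ]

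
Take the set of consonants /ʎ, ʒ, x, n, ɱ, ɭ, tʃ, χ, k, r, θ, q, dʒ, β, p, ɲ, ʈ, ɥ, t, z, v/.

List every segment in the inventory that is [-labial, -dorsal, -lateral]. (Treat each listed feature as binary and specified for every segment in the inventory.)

Checking each segment against [-labial], [-dorsal], [-lateral]: /ʒ/ (voiced postalveolar fricative), /n/ (alveolar nasal), /tʃ/ (voiceless postalveolar affricate), /r/ (alveolar trill), /θ/ (voiceless dental fricative), /dʒ/ (voiced postalveolar affricate), among others, satisfy every feature; every other segment in the inventory fails at least one.

ʒ, n, tʃ, r, θ, dʒ, ʈ, t, z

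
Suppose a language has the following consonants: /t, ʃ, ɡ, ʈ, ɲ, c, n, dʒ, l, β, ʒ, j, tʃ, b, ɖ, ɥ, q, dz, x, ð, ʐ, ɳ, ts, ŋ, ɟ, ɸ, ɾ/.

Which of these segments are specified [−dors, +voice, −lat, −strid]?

n, β, b, ɖ, ð, ɳ, ɾ

Checking each segment against [−dorsal], [+voice], [−lateral], [−strident]: /n/ (alveolar nasal), /β/ (voiced bilabial fricative), /b/ (voiced bilabial stop), /ɖ/ (voiced retroflex stop), /ð/ (voiced dental fricative), /ɳ/ (retroflex nasal), among others, satisfy every feature; every other segment in the inventory fails at least one.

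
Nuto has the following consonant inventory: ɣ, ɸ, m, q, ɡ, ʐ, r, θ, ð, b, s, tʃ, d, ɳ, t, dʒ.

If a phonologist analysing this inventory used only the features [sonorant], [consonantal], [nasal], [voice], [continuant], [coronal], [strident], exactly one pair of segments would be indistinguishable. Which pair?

/ɡ/ (voiced velar stop) and /b/ (voiced bilabial stop) are both [-sonorant], [+consonantal], [-nasal], [+voice], [-continuant], [-coronal], [-strident], so none of the listed features separates them. (They do differ in [labial] and [dorsal], which are not among the given features.) Every other pair in the inventory differs on at least one listed feature.

ɡ, b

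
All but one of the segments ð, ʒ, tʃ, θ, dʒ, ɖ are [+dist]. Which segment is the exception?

/ɖ/ is the voiced retroflex stop, which is [−distributed]; the rest — /ð, ʒ, tʃ, θ, dʒ/ — are [+distributed].

ɖ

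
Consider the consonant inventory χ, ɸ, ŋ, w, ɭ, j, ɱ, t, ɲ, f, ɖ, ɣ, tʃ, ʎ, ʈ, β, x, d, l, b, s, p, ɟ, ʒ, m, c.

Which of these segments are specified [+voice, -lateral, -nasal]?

Eliminate segments failing any feature: /χ, ɸ, t, f, tʃ, ʈ, x, s, p, c/ are [-voice]; /ŋ, ɱ, ɲ, m/ are [+nasal]; /ɭ, ʎ, l/ are [+lateral]. The remaining /w, j, ɖ, ɣ, β, d, b, ɟ, ʒ/ satisfy [+voice], [-lateral], [-nasal].

w, j, ɖ, ɣ, β, d, b, ɟ, ʒ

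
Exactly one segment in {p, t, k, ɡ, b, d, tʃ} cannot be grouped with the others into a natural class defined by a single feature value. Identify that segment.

[delayed release] (equivalently [strident]) groups all but one: /k, b, t, p, ɡ, d/ share [-delayed release] while /tʃ/ (voiceless postalveolar affricate) alone is [+delayed release]. Removing any other segment would not leave a single-feature class that excludes it.

tʃ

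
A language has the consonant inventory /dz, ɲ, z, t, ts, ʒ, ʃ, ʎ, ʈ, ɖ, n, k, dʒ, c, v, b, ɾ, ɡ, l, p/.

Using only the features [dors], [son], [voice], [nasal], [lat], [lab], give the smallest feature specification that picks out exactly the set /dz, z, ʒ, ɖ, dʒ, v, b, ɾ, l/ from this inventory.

/dz, z, ʒ, ɖ, dʒ, v, b, ɾ, l/ are all [+voice], [−nasal], [−dorsal], and no other segment in the inventory matches all three values. Dropping any one of them over-generates: [−nasal, −dorsal] alone would also admit /t, ts, ʃ, ʈ, …/; [+voice, −dorsal] alone would also admit /n/; [+voice, −nasal] alone would also admit /ʎ, ɡ/. No other combination of two listed features picks out exactly this set either, so fewer than three features will not do.

[+voice, −nasal, −dors]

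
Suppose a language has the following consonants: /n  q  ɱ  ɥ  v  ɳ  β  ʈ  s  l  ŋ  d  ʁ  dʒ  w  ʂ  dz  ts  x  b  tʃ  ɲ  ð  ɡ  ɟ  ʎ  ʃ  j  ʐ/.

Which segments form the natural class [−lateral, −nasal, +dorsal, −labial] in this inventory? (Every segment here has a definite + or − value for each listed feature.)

q, ʁ, x, ɡ, ɟ, j

The [−lateral] segments are /n, q, ɱ, ɥ, v, ɳ, β, ʈ, s, ŋ, d, ʁ, dʒ, w, ʂ, dz, ts, x, b, tʃ, ɲ, ð, ɡ, ɟ, ʃ, j, ʐ/.
Among these, [−nasal] gives /q, ɥ, v, β, ʈ, s, d, ʁ, dʒ, w, ʂ, dz, ts, x, b, tʃ, ð, ɡ, ɟ, ʃ, j, ʐ/.
Of those, [+dorsal] gives /q, ɥ, ʁ, w, x, ɡ, ɟ, j/.
Intersecting with [−labial] leaves /q, ʁ, x, ɡ, ɟ, j/.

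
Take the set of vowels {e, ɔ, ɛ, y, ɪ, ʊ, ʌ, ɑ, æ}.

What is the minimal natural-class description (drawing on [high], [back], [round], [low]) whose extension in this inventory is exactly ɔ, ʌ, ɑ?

[-high, +back]

Every target segment is [-high], [+back]; each remaining inventory member fails at least one of these. Each conjunct is needed — [+back] alone would also admit /ʊ/; [-high] alone would also admit /e, ɛ, æ/ — and no other single listed feature has exactly this extension, so two is the minimum.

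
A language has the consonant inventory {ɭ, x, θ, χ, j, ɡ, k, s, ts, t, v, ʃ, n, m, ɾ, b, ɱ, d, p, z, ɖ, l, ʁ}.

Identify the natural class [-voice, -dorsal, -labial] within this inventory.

θ, s, ts, t, ʃ

Eliminate segments failing any feature: /ɭ, j, ɡ, v, n, m, ɾ, b, ɱ, d, z, ɖ, l, ʁ/ are [+voice]; /x, χ, k/ are [+dorsal]; /p/ is [+labial]. The remaining /θ, s, ts, t, ʃ/ satisfy [-voice], [-dorsal], [-labial].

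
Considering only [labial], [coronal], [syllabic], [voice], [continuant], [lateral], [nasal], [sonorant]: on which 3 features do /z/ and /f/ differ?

/z/ is the voiced alveolar fricative and /f/ is the voiceless labiodental fricative. Both are [-syllabic], [+continuant], [-lateral], [-nasal], [-sonorant]. /z/ is [+voice] while /f/ is [-voice]; /z/ is [-labial] while /f/ is [+labial]; /z/ is [+coronal] while /f/ is [-coronal], so the distinguishing features are [voice], [labial], [coronal].

[voice], [labial], [coronal]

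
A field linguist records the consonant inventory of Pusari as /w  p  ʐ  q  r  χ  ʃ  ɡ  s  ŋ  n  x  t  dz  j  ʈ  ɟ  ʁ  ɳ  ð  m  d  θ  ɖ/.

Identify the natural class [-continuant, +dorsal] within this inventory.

Eliminate segments failing any feature: /w, ʐ, r, χ, ʃ, s, x, j, ʁ, ð, θ/ are [+continuant]; /p, n, t, dz, ʈ, ɳ, m, d, ɖ/ are [-dorsal]. The remaining /q, ɡ, ŋ, ɟ/ satisfy [-continuant], [+dorsal].

q, ɡ, ŋ, ɟ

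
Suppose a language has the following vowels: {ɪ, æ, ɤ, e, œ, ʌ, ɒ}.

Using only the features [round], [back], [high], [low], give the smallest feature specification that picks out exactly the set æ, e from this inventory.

/æ, e/ are all [-high], [-back], [-round], and no other segment in the inventory matches all three values. Dropping any one of them over-generates: [-back, -round] alone would also admit /ɪ/; [-high, -round] alone would also admit /ɤ, ʌ/; [-high, -back] alone would also admit /œ/. No other combination of two listed features picks out exactly this set either, so fewer than three features will not do.

[-high, -back, -round]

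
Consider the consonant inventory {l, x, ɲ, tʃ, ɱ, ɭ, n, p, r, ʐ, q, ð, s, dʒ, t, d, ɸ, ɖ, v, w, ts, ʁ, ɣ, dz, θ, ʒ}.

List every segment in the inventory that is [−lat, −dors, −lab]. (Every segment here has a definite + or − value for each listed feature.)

First, the [−lateral] segments are /x, ɲ, tʃ, ɱ, n, p, r, ʐ, q, ð, s, dʒ, t, d, ɸ, ɖ, v, w, ts, ʁ, ɣ, dz, θ, ʒ/.
Of those, [−dorsal] gives /tʃ, ɱ, n, p, r, ʐ, ð, s, dʒ, t, d, ɸ, ɖ, v, ts, dz, θ, ʒ/.
Among these, [−labial] leaves /tʃ, n, r, ʐ, ð, s, dʒ, t, d, ɖ, ts, dz, θ, ʒ/.

tʃ, n, r, ʐ, ð, s, dʒ, t, d, ɖ, ts, dz, θ, ʒ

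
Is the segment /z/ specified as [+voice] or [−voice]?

/z/ is the voiced alveolar fricative, hence [+voice].

[+voice]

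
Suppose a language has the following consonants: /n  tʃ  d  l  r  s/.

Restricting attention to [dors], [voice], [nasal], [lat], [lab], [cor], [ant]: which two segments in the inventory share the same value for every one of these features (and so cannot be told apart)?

d, r

Both /d/ and /r/ are [−dorsal], [+voice], [−nasal], [−lateral], [−labial], [+coronal], [+anterior]. Since the list omits [sonorant] and [continuant] — which do distinguish the voiced alveolar stop from the alveolar trill — this pair collapses; all other pairs remain distinct.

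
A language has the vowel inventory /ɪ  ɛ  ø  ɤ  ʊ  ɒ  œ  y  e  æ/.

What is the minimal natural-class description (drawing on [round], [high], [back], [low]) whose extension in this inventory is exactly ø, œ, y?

The class [−back], [+round] has exactly /ø, œ, y/ as its extension in this inventory. No smaller conjunction from the listed features achieves this: [+round] alone would also admit /ʊ, ɒ/; [−back] alone would also admit /ɪ, ɛ, e, æ/; and checking the remaining single features turns up none with this extension.

[−back, +round]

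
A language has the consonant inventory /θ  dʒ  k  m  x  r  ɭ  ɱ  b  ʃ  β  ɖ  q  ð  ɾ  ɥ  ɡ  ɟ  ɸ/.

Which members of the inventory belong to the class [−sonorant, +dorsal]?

First, the [−sonorant] segments are /θ, dʒ, k, x, b, ʃ, β, ɖ, q, ð, ɡ, ɟ, ɸ/.
Within that set, [+dorsal] leaves /k, x, q, ɡ, ɟ/.

k, x, q, ɡ, ɟ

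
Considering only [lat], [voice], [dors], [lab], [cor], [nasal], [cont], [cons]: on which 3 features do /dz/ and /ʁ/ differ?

[continuant], [coronal], [dorsal]

The two segments share [−lateral], [+voice], [−labial], [−nasal], [+consonantal]. The only features from the list on which they differ: /dz/ is [−continuant] while /ʁ/ is [+continuant]; /dz/ is [+coronal] while /ʁ/ is [−coronal]; /dz/ is [−dorsal] while /ʁ/ is [+dorsal].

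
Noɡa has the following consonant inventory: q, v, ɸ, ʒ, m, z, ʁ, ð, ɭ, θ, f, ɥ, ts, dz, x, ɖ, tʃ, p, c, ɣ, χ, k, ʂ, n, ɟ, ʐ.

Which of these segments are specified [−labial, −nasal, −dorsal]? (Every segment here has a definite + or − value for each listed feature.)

Eliminate segments failing any feature: /q, ʁ, x, c, ɣ, χ, k, ɟ/ are [+dorsal]; /v, ɸ, m, f, ɥ, p/ are [+labial]; /n/ is [+nasal]. The remaining /ʒ, z, ð, ɭ, θ, ts, dz, ɖ, tʃ, ʂ, ʐ/ satisfy [−labial], [−nasal], [−dorsal].

ʒ, z, ð, ɭ, θ, ts, dz, ɖ, tʃ, ʂ, ʐ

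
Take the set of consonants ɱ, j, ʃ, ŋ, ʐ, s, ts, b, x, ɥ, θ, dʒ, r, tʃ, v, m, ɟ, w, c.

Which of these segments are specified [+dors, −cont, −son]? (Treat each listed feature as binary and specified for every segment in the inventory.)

Checking each segment against [+dorsal], [−continuant], [−sonorant]: /ɟ/ (voiced palatal stop), /c/ (voiceless palatal stop) satisfy every feature; every other segment in the inventory fails at least one.

ɟ, c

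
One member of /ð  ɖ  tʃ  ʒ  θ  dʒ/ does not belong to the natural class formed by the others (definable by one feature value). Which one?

ɖ

The remaining segments after removing /ɖ/ share [+distributed]; /ɖ/ (voiced retroflex stop) is [−distributed]. For every other candidate removal, the leftover set fails to share any single feature value that the removed segment lacks.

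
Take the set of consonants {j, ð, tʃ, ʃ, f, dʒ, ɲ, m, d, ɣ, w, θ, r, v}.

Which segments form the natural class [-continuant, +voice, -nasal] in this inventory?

dʒ, d

Eliminate segments failing any feature: /j, ð, ʃ, f, ɣ, w, θ, r, v/ are [+continuant]; /tʃ/ is [-voice]; /ɲ, m/ are [+nasal]. The remaining /dʒ, d/ satisfy [-continuant], [+voice], [-nasal].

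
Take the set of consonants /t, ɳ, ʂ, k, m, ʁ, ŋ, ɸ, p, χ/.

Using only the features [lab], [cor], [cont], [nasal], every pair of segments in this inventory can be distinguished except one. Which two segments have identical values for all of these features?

Both /ʁ/ and /χ/ are [−labial], [−coronal], [+continuant], [−nasal]. Since the list omits [voice] — which does distinguish the voiced uvular fricative from the voiceless uvular fricative — this pair collapses; all other pairs remain distinct.

ʁ, χ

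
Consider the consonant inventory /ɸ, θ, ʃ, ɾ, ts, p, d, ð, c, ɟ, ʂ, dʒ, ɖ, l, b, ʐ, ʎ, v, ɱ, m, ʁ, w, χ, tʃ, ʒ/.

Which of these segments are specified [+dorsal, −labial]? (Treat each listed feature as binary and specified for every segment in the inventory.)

Eliminate segments failing any feature: /ɸ, θ, ʃ, ɾ, ts, p, d, ð, ʂ, dʒ, ɖ, l, b, ʐ, v, ɱ, m, tʃ, ʒ/ are [−dorsal]; /w/ is [+labial]. The remaining /c, ɟ, ʎ, ʁ, χ/ satisfy [+dorsal], [−labial].

c, ɟ, ʎ, ʁ, χ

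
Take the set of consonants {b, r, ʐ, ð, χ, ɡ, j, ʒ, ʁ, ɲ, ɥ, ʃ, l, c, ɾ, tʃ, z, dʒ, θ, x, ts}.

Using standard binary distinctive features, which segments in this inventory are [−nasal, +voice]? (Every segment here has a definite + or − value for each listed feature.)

b, r, ʐ, ð, ɡ, j, ʒ, ʁ, ɥ, l, ɾ, z, dʒ

Checking each segment against [−nasal], [+voice]: /b/ (voiced bilabial stop), /r/ (alveolar trill), /ʐ/ (voiced retroflex fricative), /ð/ (voiced dental fricative), /ɡ/ (voiced velar stop), /j/ (palatal glide), among others, satisfy every feature; every other segment in the inventory fails at least one.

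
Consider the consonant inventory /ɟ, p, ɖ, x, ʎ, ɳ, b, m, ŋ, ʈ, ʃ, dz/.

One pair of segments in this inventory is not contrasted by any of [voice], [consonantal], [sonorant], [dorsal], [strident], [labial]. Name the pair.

ʎ, ŋ

On the given features, /ʎ/ and /ŋ/ have an identical profile: [+voice], [+consonantal], [+sonorant], [+dorsal], [−strident], [−labial]. No other two segments in the inventory coincide on all 6 features. (They do differ in [nasal], [lateral] and [back], which are not among the given features.)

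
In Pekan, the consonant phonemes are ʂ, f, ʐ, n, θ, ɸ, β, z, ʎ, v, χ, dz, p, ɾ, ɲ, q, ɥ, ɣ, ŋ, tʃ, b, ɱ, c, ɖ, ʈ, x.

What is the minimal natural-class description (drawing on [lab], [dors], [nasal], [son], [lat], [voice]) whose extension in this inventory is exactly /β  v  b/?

/β, v, b/ are all [-sonorant], [+voice], [+labial], and no other segment in the inventory matches all three values. Dropping any one of them over-generates: [+voice, +labial] alone would also admit /ɥ, ɱ/; [-sonorant, +labial] alone would also admit /f, ɸ, p/; [-sonorant, +voice] alone would also admit /ʐ, z, dz, ɣ, …/. No other combination of two listed features picks out exactly this set either, so fewer than three features will not do.

[-son, +voice, +lab]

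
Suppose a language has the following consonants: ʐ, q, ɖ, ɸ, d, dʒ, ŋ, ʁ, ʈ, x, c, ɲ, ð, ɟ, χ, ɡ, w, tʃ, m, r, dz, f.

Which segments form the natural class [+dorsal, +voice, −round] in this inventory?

Among the inventory, the [+dorsal] segments are /q, ŋ, ʁ, x, c, ɲ, ɟ, χ, ɡ, w/.
Intersecting with [+voice] gives /ŋ, ʁ, ɲ, ɟ, ɡ, w/.
Then [−round] leaves /ŋ, ʁ, ɲ, ɟ, ɡ/.

ŋ, ʁ, ɲ, ɟ, ɡ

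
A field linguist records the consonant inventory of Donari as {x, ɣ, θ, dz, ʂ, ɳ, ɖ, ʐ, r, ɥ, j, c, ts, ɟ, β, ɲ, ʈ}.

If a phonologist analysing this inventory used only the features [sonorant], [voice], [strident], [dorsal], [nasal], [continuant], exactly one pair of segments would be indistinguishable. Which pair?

ɥ, j

/ɥ/ (labial-palatal glide) and /j/ (palatal glide) are both [+sonorant], [+voice], [-strident], [+dorsal], [-nasal], [+continuant], so none of the listed features separates them. (They do differ in [labial] and [round], which are not among the given features.) Every other pair in the inventory differs on at least one listed feature.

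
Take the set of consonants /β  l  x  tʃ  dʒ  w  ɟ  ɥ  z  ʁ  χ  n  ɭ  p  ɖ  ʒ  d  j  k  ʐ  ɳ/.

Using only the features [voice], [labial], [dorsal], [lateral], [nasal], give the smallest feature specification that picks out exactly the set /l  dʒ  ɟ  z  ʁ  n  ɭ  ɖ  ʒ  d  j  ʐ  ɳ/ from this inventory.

Every target segment is [+voice], [−labial]; each remaining inventory member fails at least one of these. Each conjunct is needed — [−labial] alone would also admit /x, tʃ, χ, k/; [+voice] alone would also admit /β, w, ɥ/ — and no other single listed feature has exactly this extension, so two is the minimum.

[+voice, −labial]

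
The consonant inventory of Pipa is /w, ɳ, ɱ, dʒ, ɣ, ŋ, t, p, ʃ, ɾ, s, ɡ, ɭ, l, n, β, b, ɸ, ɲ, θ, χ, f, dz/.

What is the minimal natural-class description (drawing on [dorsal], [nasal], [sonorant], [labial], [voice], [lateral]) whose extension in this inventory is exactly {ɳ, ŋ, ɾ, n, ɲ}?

[+sonorant, −lateral, −labial]

/ɳ, ŋ, ɾ, n, ɲ/ are all [+sonorant], [−lateral], [−labial], and no other segment in the inventory matches all three values. Dropping any one of them over-generates: [−lateral, −labial] alone would also admit /dʒ, ɣ, t, ʃ, …/; [+sonorant, −labial] alone would also admit /ɭ, l/; [+sonorant, −lateral] alone would also admit /w, ɱ/. No other combination of two listed features picks out exactly this set either, so fewer than three features will not do.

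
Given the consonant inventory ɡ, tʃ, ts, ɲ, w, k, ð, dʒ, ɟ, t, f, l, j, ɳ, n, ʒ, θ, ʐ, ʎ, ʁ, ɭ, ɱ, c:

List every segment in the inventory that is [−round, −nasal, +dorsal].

ɡ, k, ɟ, j, ʎ, ʁ, c

Among the inventory, the [−round] segments are /ɡ, tʃ, ts, ɲ, k, ð, dʒ, ɟ, t, f, l, j, ɳ, n, ʒ, θ, ʐ, ʎ, ʁ, ɭ, ɱ, c/.
Within that set, [−nasal] gives /ɡ, tʃ, ts, k, ð, dʒ, ɟ, t, f, l, j, ʒ, θ, ʐ, ʎ, ʁ, ɭ, c/.
Among these, [+dorsal] leaves /ɡ, k, ɟ, j, ʎ, ʁ, c/.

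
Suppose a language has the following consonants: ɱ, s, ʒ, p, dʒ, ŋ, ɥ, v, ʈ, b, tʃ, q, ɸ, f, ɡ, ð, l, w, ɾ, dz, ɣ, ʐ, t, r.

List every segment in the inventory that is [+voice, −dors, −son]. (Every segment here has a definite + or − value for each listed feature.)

ʒ, dʒ, v, b, ð, dz, ʐ

Checking each segment against [+voice], [−dorsal], [−sonorant]: /ʒ/ (voiced postalveolar fricative), /dʒ/ (voiced postalveolar affricate), /v/ (voiced labiodental fricative), /b/ (voiced bilabial stop), /ð/ (voiced dental fricative), /dz/ (voiced alveolar affricate), among others, satisfy every feature; every other segment in the inventory fails at least one.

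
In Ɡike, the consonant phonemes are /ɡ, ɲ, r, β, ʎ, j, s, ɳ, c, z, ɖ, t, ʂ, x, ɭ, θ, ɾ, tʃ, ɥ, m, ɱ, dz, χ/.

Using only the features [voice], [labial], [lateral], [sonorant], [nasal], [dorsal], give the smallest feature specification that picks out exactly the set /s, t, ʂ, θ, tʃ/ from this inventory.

The class [−voice], [−dorsal] has exactly /s, t, ʂ, θ, tʃ/ as its extension in this inventory. No smaller conjunction from the listed features achieves this: [−dorsal] alone would also admit /r, β, ɳ, z, …/; [−voice] alone would also admit /c, x, χ/; and checking the remaining single features turns up none with this extension.

[−voice, −dorsal]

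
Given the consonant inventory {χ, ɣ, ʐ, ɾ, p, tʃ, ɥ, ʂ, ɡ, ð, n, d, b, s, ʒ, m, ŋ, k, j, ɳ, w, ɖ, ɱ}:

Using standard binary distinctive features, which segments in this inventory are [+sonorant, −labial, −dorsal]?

Eliminate segments failing any feature: /χ, ɣ, ʐ, p, tʃ, ʂ, ɡ, ð, d, b, s, ʒ, k, ɖ/ are [−sonorant]; /ɥ, m, w, ɱ/ are [+labial]; /ŋ, j/ are [+dorsal]. The remaining /ɾ, n, ɳ/ satisfy [+sonorant], [−labial], [−dorsal].

ɾ, n, ɳ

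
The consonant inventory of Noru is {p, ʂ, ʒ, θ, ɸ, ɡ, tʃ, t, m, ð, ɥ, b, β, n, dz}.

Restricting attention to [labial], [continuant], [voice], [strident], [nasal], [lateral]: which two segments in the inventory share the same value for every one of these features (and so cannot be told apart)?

β, ɥ

On the given features, /β/ and /ɥ/ have an identical profile: [+labial], [+continuant], [+voice], [-strident], [-nasal], [-lateral]. No other two segments in the inventory coincide on all 6 features. (They do differ in [sonorant], [round] and [dorsal], which are not among the given features.)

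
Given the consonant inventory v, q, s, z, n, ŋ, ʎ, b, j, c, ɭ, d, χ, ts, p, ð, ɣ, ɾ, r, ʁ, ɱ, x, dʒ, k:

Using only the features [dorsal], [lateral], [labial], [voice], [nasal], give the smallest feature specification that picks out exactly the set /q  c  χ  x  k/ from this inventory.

[−voice, +dorsal]

The class [−voice], [+dorsal] has exactly /q, c, χ, x, k/ as its extension in this inventory. No smaller conjunction from the listed features achieves this: [+dorsal] alone would also admit /ŋ, ʎ, j, ɣ, …/; [−voice] alone would also admit /s, ts, p/; and checking the remaining single features turns up none with this extension.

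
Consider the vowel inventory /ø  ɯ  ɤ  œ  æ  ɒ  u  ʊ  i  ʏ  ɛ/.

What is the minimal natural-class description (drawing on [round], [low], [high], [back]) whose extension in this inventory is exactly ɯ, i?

[+high, -round]

/ɯ, i/ are all [+high], [-round], and no other segment in the inventory matches both values. Dropping any one of them over-generates: [-round] alone would also admit /ɤ, æ, ɛ/; [+high] alone would also admit /u, ʊ, ʏ/. No other single listed feature picks out exactly this set either, so fewer than two features will not do.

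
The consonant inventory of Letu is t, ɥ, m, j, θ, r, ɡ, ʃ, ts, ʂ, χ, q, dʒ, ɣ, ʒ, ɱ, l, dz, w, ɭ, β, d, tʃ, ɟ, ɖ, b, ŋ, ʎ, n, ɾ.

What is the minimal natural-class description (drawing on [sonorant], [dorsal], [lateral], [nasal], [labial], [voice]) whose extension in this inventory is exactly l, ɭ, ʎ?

Every target segment is [+lateral] and no other inventory member is, so one feature is enough.

[+lateral]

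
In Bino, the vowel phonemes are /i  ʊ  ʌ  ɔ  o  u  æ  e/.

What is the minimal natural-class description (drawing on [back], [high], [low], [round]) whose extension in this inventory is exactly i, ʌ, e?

[−low, −round]

/i, ʌ, e/ are all [−low], [−round], and no other segment in the inventory matches both values. Dropping any one of them over-generates: [−round] alone would also admit /æ/; [−low] alone would also admit /ʊ, ɔ, o, u/. No other single listed feature picks out exactly this set either, so fewer than two features will not do.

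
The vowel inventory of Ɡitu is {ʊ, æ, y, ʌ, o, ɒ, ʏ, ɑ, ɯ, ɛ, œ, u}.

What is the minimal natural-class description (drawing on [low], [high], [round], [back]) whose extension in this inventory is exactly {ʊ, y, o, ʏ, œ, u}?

[−low, +round]

The class [−low], [+round] has exactly /ʊ, y, o, ʏ, œ, u/ as its extension in this inventory. No smaller conjunction from the listed features achieves this: [+round] alone would also admit /ɒ/; [−low] alone would also admit /ʌ, ɯ, ɛ/; and checking the remaining single features turns up none with this extension.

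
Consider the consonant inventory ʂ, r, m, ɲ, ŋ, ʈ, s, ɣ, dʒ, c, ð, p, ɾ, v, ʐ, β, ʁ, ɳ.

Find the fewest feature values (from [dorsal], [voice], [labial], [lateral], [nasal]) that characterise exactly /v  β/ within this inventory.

The class [+voice], [-nasal], [+labial] has exactly /v, β/ as its extension in this inventory. No smaller conjunction from the listed features achieves this: [-nasal, +labial] alone would also admit /p/; [+voice, +labial] alone would also admit /m/; [+voice, -nasal] alone would also admit /r, ɣ, dʒ, ð, …/; and checking the remaining two-feature bundles turns up none with this extension.

[+voice, -nasal, +labial]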